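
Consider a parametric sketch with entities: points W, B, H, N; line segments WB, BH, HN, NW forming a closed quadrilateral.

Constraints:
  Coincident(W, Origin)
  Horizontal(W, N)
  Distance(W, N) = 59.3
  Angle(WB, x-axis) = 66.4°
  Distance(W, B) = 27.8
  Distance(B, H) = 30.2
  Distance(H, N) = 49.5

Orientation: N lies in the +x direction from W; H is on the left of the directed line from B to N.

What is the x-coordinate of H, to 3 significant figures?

35.5

Checks: W.y = 0.00, N.y = 0.00 ✓; |BH| = 30.20 ✓; |HN| = 49.50 ✓.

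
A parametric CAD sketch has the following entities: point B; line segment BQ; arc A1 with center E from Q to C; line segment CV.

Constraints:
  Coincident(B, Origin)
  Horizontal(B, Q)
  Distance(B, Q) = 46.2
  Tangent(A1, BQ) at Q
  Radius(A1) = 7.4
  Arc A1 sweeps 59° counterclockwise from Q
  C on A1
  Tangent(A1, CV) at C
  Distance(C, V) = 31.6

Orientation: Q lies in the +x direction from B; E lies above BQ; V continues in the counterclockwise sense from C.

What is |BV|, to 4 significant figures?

75.35

On A1, Q sits at bearing -90° from E; a 59° counterclockwise sweep puts C at bearing -31°, so C = E + 7.4·(cos -31°, sin -31°) = (52.54, 3.589). Tangency of A1 to CV means the radius EC is perpendicular to CV, so CV runs along (−sin -31°, cos -31°); with |CV| = 31.6, V = (68.82, 30.68). Then |BV| = |V − B| = 75.35.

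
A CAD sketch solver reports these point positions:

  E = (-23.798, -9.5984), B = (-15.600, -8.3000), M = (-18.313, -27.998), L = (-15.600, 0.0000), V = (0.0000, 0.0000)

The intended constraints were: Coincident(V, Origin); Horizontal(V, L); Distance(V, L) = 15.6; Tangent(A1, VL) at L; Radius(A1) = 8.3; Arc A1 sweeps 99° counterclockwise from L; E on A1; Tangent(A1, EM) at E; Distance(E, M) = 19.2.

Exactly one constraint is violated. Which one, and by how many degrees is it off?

Tangent(A1, EM) at E — off by 7.60°.

V = (0.00, 0.00) ✓; V.y = 0.00, L.y = 0.00 ✓; |VL| = 15.60 ✓; ∠(BL, LV) = 90.00° ✓; |BL| = 8.300 ✓; bearing(B→E) − bearing(B→L) = 99.00° ✓; |BE| = 8.300 ✓; ∠(BE, EM) = 82.40° ✗; |EM| = 19.20 ✓.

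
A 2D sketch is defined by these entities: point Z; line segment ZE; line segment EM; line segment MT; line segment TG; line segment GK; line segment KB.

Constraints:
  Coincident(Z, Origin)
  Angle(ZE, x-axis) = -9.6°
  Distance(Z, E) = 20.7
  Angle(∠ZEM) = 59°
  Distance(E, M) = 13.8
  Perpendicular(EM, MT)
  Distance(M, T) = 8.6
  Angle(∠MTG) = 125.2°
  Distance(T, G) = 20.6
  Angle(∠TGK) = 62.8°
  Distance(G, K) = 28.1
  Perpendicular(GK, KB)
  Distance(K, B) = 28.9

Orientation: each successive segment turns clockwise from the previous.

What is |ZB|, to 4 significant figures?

31.13

Z is at the origin; ZE runs at -9.6° with length 20.7, so E = (20.41, -3.452). ∠ZEM = 59.0° gives EM at -130.6° from the x-axis; with |EM| = 13.8, M = (11.43, -13.93). EM is perpendicular to MT, so MT runs at 139.4°; with |MT| = 8.6, T = (4.900, -8.333). ∠MTG = 125.2° gives TG at 84.60° from the x-axis; with |TG| = 20.6, G = (6.838, 12.18). ∠TGK = 62.8° gives GK at -32.60° from the x-axis; with |GK| = 28.1, K = (30.51, -2.964). GK is perpendicular to KB, so KB runs at -122.6°; with |KB| = 28.9, B = (14.94, -27.31). Then |ZB| = |B − Z| = 31.13.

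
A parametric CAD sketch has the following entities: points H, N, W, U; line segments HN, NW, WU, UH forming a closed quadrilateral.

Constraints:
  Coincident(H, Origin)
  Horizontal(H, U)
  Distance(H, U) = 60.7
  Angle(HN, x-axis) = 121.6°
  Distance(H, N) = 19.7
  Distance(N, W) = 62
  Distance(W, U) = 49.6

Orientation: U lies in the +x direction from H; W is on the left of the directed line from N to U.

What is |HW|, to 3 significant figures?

64.1

H is at the origin; HU is horizontal with |HU| = 60.7 and U in +x, so U = (60.7, 0). HN runs at 121.6° with |HN| = 19.7, so N = (-10.3, 16.8). W is determined by |NW| = 62.0 and |WU| = 49.6 together: it lies at the intersection of circle(N, 62.0) and circle(U, 49.6). With |NU| = 73.0, the foot of the radical line on NU is 46.0 from N and the perpendicular offset is √(62.0² − 46.0²) = 41.6. Taking the left-of-NU solution: W = (44.0, 46.7).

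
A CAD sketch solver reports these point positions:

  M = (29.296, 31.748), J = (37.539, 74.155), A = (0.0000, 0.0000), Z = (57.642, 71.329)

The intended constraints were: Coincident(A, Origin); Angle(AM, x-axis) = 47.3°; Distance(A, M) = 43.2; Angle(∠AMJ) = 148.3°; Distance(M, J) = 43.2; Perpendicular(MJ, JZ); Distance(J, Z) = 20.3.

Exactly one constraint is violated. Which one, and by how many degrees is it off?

Perpendicular(MJ, JZ) — off by 3.00°.

A = (0.00, 0.00) ✓; AM at 47.30° ✓; |AM| = 43.20 ✓; ∠AMJ = 148.3° ✓; |MJ| = 43.20 ✓; ∠(MJ, JZ) = 87.00° ✗; |JZ| = 20.30 ✓.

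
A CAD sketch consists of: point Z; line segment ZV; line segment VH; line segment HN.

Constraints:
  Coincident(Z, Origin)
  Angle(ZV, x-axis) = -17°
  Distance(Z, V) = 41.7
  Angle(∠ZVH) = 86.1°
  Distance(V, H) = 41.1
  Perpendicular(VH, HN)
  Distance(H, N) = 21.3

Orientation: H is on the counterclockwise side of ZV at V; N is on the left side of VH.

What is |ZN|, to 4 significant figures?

43.32

∠ZVH = 86.1°, so VH runs at -17.0° + (180° − 86.1°) = 76.90° from the x-axis; with |VH| = 41.1, H = V + 41.1·(cos 76.90°, sin 76.90°) = (49.19, 27.84). The perpendicularity gives HN at right angles to VH; with |HN| = 21.3 on the left of VH, N = H + 21.3·(-0.9740, 0.2267) = (28.45, 32.67). Then |ZN| = |N − Z| = 43.32.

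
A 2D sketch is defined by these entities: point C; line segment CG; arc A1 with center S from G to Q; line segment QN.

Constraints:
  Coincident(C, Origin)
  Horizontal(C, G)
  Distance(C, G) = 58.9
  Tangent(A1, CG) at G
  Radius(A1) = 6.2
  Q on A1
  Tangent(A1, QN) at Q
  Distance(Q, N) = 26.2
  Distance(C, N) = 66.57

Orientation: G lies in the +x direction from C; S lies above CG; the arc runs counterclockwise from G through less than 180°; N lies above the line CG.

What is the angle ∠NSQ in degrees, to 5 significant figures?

76.686°

Checks: |SQ| = 6.200 ✓; ∠(SQ, QN) = 90.00° ✓; |QN| = 26.20 ✓; |CN| = 66.57 ✓.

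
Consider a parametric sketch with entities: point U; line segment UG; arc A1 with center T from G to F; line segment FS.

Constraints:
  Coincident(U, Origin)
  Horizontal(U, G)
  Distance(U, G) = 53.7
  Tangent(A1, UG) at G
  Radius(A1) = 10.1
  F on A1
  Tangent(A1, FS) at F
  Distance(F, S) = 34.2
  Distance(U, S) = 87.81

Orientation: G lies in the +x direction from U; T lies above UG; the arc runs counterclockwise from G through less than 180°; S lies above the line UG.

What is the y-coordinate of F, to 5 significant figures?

4.2659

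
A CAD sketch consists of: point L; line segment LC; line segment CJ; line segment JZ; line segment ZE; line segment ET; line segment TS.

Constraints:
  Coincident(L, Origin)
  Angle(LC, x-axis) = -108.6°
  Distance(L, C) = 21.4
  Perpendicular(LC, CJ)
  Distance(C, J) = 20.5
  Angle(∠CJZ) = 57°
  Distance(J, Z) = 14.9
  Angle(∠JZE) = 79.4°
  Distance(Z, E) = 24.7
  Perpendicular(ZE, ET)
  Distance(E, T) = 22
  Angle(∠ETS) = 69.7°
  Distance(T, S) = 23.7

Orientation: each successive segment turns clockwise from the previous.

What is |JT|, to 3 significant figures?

23.2

L is at the origin; LC runs at -108.6° with length 21.4, so C = (-6.83, -20.3). The perpendicularity gives CJ at right angles to LC, so CJ runs at 161°; with |CJ| = 20.5, J = (-26.3, -13.7). ∠CJZ = 57.0° gives JZ at 38.4° from the x-axis; with |JZ| = 14.9, Z = (-14.6, -4.49). ∠JZE = 79.4° gives ZE at -62.2° from the x-axis; with |ZE| = 24.7, E = (-3.06, -26.3). ZE is perpendicular to ET, so ET runs at -152°; with |ET| = 22.0, T = (-22.5, -36.6). Then |JT| = |T − J| = 23.2.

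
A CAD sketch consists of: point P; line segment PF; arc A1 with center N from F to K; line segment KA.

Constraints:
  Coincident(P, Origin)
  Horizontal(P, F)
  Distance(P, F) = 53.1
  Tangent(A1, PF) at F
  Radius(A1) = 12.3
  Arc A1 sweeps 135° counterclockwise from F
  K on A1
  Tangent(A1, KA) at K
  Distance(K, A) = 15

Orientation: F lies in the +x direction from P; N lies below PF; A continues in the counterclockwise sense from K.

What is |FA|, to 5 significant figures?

31.662

P is at the origin; PF is horizontal with |PF| = 53.1 and F on the +x side, so F = (53.100, 0.0000). The tangent condition forces NF to be normal to PF, so N = F + (0, -12.3) = (53.100, -12.300). On A1, F sits at bearing 90° from N; a 135° counterclockwise sweep puts K at bearing 225°, so K = N + 12.3·(cos 225°, sin 225°) = (44.403, -20.997). A1 meets KA tangentially, so NK is at right angles to KA, so KA runs along (−sin 225°, cos 225°); with |KA| = 15.0, A = (55.009, -31.604). Then |FA| = |A − F| = 31.662.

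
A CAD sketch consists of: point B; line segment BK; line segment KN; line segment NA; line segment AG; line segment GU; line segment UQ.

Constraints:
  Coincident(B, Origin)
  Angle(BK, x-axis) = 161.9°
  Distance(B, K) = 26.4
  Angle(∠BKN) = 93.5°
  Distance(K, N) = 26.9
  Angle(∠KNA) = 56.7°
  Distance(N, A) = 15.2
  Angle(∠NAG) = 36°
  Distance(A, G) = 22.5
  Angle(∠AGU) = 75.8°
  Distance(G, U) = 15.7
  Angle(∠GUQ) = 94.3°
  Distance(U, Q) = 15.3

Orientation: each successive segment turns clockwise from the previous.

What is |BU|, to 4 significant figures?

47.73

∠NAG = 36.0° gives AG at 168.1° from the x-axis; with |AG| = 22.5, G = (-30.14, 27.59). ∠AGU = 75.8° gives GU at 63.90° from the x-axis; with |GU| = 15.7, U = (-23.23, 41.69). Then |BU| = |U − B| = 47.73.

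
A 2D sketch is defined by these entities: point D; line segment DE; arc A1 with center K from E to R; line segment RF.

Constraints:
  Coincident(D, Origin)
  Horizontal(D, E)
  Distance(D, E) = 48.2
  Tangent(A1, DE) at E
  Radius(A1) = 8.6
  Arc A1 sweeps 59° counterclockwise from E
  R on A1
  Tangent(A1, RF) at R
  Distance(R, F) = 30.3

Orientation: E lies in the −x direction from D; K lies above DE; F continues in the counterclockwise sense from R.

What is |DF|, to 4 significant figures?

39.30

On A1, E sits at bearing -90° from K; a 59° counterclockwise sweep puts R at bearing -31°, so R = K + 8.6·(cos -31°, sin -31°) = (-40.83, 4.171). Since A1 is tangent to RF there, KR ⟂ RF, so RF runs along (−sin -31°, cos -31°); with |RF| = 30.3, F = (-25.22, 30.14). Then |DF| = |F − D| = 39.30.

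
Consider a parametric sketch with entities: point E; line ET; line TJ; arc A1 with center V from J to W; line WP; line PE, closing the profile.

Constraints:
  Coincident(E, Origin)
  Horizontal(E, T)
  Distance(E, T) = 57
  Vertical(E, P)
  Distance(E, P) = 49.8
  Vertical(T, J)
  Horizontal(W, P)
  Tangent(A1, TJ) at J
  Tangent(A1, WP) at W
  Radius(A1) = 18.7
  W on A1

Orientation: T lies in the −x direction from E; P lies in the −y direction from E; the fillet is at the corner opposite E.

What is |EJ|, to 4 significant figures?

64.93

The virtual corner opposite E is at (-57.00, -49.80). Tangency of A1 to TJ means the radius VJ is perpendicular to TJ and since A1 is tangent to WP there, VW ⟂ WP, with radius 18.7, so the center V sits 18.7 in from both sides at V = (-38.30, -31.10). That places the tangent points at J = (-57.00, -31.10) on TJ and W = (-38.30, -49.80) on WP. Then |EJ| = |J − E| = 64.93.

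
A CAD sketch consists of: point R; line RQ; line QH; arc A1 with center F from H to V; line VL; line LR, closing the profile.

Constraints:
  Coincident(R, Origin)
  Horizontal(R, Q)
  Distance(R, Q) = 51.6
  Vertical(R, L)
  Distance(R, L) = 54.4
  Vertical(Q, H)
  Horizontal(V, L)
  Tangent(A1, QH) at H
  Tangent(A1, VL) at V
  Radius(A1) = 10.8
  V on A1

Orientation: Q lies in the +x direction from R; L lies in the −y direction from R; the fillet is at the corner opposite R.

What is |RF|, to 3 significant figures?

59.7

R is at the origin; R and Q share the same y with |RQ| = 51.6 and Q on the +x side, so Q = (51.6, 0.00). RL is vertical with |RL| = 54.4 and L on the −y side, so L = (0.00, -54.4). The virtual corner opposite R is at (51.6, -54.4). Since A1 is tangent to QH there, FH ⟂ QH and since A1 is tangent to VL there, FV ⟂ VL, with radius 10.8, so the center F sits 10.8 in from both sides at F = (40.8, -43.6). Then |RF| = |F − R| = 59.7.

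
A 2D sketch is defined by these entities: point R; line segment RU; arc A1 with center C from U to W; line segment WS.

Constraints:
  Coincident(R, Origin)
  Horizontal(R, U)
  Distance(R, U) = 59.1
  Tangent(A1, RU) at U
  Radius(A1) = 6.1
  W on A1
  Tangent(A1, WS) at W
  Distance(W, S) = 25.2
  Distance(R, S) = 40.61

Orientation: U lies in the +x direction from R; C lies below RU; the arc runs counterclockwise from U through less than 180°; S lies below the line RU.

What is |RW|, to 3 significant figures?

55.1

R is at the origin; R and U share the same y with |RU| = 59.1 and U on the +x side, so U = (59.1, 0.00). The tangent condition forces CU to be normal to RU, so C = U + (0, -6.1) = (59.1, -6.10). Since CW ⟂ WS (tangency), |CS| = √(6.1² + 25.2²) = 25.9 regardless of where W sits on A1. So S lies on both circle(R, 40.61) and circle(C, 25.9); the below-RU intersection is S = (36.2, -18.3). W is the foot of the tangent from S: W = (55.0, -1.55).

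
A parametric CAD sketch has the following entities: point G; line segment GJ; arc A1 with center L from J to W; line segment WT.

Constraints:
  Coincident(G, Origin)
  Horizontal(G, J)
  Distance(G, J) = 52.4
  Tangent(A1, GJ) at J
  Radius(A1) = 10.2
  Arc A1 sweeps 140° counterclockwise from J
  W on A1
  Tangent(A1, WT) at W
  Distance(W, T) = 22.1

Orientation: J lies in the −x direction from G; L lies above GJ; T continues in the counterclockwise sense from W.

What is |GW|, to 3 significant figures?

49.3

Since A1 is tangent to GJ there, LJ ⟂ GJ, so L = J + (0, 10.2) = (-52.4, 10.2). On A1, J sits at bearing -90° from L; a 140° counterclockwise sweep puts W at bearing 50°, so W = L + 10.2·(cos 50°, sin 50°) = (-45.8, 18.0). Then |GW| = |W − G| = 49.3.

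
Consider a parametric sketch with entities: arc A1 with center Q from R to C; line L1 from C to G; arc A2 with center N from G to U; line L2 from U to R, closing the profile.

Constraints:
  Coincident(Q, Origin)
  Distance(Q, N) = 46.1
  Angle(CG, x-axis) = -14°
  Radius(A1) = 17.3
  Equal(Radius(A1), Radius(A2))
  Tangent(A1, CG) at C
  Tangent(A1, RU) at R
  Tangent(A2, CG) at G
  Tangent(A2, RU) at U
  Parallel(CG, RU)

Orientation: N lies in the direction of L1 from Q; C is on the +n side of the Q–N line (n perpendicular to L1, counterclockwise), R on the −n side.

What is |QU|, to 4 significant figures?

49.24

The slot axis is L1's direction at -14.0°, so u = (cos -14.0°, sin -14.0°) = (0.9703, -0.2419) and n = (−sin -14.0°, cos -14.0°) = (0.2419, 0.9703). Q is at the origin and N lies 46.1 along u from Q, so N = 46.1·u = (44.73, -11.15). Tangency of A1 to both parallel lines with radius 17.3 puts C and R at Q ± 17.3·n: C = (4.185, 16.79), R = (-4.185, -16.79). Equal radii place G and U the same way about N: G = N + 17.3·n = (48.92, 5.634), U = N − 17.3·n = (40.55, -27.94). Then |QU| = |U − Q| = 49.24.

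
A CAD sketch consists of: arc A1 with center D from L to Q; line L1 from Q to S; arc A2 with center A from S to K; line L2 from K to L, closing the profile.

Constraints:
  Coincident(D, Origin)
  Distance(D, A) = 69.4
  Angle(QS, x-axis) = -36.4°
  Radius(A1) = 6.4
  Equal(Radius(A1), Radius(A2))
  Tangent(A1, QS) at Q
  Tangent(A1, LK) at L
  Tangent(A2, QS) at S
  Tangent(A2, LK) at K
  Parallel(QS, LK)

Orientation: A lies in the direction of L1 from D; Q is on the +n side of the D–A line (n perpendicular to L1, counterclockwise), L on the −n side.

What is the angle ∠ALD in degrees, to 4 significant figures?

84.73°

The slot axis is L1's direction at -36.4°, so u = (cos -36.4°, sin -36.4°) = (0.8049, -0.5934) and n = (−sin -36.4°, cos -36.4°) = (0.5934, 0.8049). D is at the origin and A lies 69.4 along u from D, so A = 69.4·u = (55.86, -41.18). Tangency of A1 to both parallel lines with radius 6.4 puts Q and L at D ± 6.4·n: Q = (3.798, 5.151), L = (-3.798, -5.151). Then cos ∠ALD = LA·LD / (|LA||LD|), giving 84.73°.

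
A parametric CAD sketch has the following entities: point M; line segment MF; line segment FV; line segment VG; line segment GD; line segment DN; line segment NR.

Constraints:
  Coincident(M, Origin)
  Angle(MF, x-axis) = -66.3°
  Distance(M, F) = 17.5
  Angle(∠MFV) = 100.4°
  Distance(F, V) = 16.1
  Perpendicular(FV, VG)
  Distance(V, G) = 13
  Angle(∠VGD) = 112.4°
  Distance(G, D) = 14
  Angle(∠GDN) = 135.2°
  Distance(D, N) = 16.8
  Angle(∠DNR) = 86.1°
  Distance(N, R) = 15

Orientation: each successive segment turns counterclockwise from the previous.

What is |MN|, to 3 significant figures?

10.6

M is at the origin; MF runs at -66.3° with length 17.5, so F = (7.03, -16.0). ∠MFV = 100.4° gives FV at 13.3° from the x-axis; with |FV| = 16.1, V = (22.7, -12.3). The perpendicularity gives VG at right angles to FV, so VG runs at 103°; with |VG| = 13.0, G = (19.7, 0.331). ∠VGD = 112.4° gives GD at 171° from the x-axis; with |GD| = 14.0, D = (5.89, 2.55). ∠GDN = 135.2° gives DN at -144° from the x-axis; with |DN| = 16.8, N = (-7.76, -7.26). Then |MN| = |N − M| = 10.6.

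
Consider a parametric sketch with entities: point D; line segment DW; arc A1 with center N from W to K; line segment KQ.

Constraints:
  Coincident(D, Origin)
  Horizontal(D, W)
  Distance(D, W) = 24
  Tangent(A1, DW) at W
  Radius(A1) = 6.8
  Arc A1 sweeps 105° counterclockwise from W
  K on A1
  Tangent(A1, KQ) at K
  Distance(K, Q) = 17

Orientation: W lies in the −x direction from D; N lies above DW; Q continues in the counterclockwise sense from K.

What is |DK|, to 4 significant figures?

19.42

D is at the origin; D and W share the same y with |DW| = 24.0 and W on the −x side, so W = (-24.00, 0.000). The tangent condition forces NW to be normal to DW, so N = W + (0, 6.8) = (-24.00, 6.800). On A1, W sits at bearing -90° from N; a 105° counterclockwise sweep puts K at bearing 15°, so K = N + 6.8·(cos 15°, sin 15°) = (-17.43, 8.560). Then |DK| = |K − D| = 19.42.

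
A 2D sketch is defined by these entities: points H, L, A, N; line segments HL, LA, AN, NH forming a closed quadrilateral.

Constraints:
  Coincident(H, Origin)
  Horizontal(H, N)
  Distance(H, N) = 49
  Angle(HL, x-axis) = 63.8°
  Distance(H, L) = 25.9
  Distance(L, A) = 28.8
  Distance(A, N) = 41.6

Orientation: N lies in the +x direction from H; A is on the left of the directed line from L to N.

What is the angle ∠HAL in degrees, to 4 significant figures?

14.15°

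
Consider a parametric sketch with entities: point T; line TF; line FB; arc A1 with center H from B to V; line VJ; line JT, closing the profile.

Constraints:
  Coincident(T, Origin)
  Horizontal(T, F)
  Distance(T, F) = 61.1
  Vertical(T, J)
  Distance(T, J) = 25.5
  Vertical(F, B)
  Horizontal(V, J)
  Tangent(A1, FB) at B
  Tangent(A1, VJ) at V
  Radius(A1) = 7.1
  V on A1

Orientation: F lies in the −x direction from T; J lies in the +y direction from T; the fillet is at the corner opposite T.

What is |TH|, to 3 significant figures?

57.0

T is at the origin; T and F share the same y with |TF| = 61.1 and F on the −x side, so F = (-61.1, 0.00). T and J share the same x with |TJ| = 25.5 and J on the +y side, so J = (0.00, 25.5). The virtual corner opposite T is at (-61.1, 25.5). Tangency of A1 to FB means the radius HB is perpendicular to FB and A1 meets VJ tangentially, so HV is at right angles to VJ, with radius 7.1, so the center H sits 7.1 in from both sides at H = (-54.0, 18.4). Then |TH| = |H − T| = 57.0.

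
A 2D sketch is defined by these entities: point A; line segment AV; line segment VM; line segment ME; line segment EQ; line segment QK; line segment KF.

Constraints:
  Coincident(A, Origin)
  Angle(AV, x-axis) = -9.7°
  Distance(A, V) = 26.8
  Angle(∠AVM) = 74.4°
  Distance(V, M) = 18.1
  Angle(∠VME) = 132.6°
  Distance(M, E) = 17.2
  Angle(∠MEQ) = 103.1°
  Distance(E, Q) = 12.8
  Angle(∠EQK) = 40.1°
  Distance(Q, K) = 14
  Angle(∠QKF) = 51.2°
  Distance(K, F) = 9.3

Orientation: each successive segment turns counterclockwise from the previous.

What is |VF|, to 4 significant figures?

32.29

∠EQK = 40.1° gives QK at 0.1000° from the x-axis; with |QK| = 14.0, K = (14.99, 15.53). ∠QKF = 51.2° gives KF at 128.9° from the x-axis; with |KF| = 9.3, F = (9.149, 22.77). Then |VF| = |F − V| = 32.29.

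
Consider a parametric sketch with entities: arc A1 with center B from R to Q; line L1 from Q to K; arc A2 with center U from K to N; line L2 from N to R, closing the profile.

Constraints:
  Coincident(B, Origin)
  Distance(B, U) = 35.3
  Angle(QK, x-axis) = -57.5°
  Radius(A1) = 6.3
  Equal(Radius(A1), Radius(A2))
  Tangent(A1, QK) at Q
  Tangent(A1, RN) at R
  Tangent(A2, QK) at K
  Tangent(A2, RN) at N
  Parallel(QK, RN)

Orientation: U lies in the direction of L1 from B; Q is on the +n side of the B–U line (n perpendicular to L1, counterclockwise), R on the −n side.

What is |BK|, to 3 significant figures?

35.9

Tangency of A1 to both parallel lines with radius 6.3 puts Q and R at B ± 6.3·n: Q = (5.31, 3.38), R = (-5.31, -3.38). Equal radii place K and N the same way about U: K = U + 6.3·n = (24.3, -26.4), N = U − 6.3·n = (13.7, -33.2). Then |BK| = |K − B| = 35.9.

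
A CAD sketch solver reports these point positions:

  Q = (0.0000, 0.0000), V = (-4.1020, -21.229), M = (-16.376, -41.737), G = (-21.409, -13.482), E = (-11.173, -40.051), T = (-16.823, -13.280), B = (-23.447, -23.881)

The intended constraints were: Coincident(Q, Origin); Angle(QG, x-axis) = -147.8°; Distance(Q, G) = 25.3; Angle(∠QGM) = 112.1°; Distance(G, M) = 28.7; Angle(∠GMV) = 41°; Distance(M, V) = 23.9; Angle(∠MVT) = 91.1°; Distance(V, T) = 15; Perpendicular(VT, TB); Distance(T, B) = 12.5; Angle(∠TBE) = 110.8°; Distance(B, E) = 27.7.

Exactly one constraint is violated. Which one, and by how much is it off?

Distance(B, E) = 27.7 — off by 7.40.

Q = (0.00, 0.00) ✓; QG at -147.8° ✓; |QG| = 25.30 ✓; ∠QGM = 112.1° ✓; |GM| = 28.70 ✓; ∠GMV = 41.00° ✓; |MV| = 23.90 ✓; ∠MVT = 91.10° ✓; |VT| = 15.00 ✓; ∠(VT, TB) = 90.00° ✓; |TB| = 12.50 ✓; ∠TBE = 110.8° ✓; |BE| = 20.30 ✗.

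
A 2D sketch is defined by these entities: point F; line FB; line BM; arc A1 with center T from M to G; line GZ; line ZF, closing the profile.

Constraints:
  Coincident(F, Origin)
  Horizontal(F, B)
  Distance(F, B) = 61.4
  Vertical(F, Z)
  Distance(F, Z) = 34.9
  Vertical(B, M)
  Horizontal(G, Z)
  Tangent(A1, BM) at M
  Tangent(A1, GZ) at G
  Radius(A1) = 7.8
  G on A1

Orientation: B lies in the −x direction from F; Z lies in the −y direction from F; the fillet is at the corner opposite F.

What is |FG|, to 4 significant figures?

63.96

F is at the origin; F and B share the same y with |FB| = 61.4 and B on the −x side, so B = (-61.40, 0.000). F and Z share the same x with |FZ| = 34.9 and Z on the −y side, so Z = (0.000, -34.90). The virtual corner opposite F is at (-61.40, -34.90). Tangency of A1 to BM means the radius TM is perpendicular to BM and the tangent condition forces TG to be normal to GZ, with radius 7.8, so the center T sits 7.8 in from both sides at T = (-53.60, -27.10). That places the tangent points at M = (-61.40, -27.10) on BM and G = (-53.60, -34.90) on GZ. Then |FG| = |G − F| = 63.96.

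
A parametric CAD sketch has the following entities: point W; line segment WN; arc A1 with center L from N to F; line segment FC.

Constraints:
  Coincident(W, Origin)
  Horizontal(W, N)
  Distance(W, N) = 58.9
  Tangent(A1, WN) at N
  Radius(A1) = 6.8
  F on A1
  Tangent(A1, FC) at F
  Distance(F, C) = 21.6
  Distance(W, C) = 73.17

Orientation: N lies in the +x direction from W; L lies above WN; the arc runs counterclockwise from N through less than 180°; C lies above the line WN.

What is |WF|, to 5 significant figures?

65.955

Checks: W = (0.00, 0.00) ✓; |LF| = 6.800 ✓; ∠(LF, FC) = 90.00° ✓; |FC| = 21.60 ✓; |WC| = 73.17 ✓.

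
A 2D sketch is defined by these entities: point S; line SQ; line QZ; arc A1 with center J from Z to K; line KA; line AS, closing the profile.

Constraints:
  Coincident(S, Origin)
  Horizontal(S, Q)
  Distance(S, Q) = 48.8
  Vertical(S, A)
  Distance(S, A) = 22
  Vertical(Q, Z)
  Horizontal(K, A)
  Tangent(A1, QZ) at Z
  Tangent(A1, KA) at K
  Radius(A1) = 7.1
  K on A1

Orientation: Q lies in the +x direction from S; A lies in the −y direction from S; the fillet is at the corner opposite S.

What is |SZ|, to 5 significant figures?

51.024

S is at the origin; SQ is horizontal with |SQ| = 48.8 and Q on the +x side, so Q = (48.800, 0.0000). S and A share the same x with |SA| = 22.0 and A on the −y side, so A = (0.0000, -22.000). The virtual corner opposite S is at (48.800, -22.000). A1 meets QZ tangentially, so JZ is at right angles to QZ and the tangent condition forces JK to be normal to KA, with radius 7.1, so the center J sits 7.1 in from both sides at J = (41.700, -14.900). That places the tangent points at Z = (48.800, -14.900) on QZ and K = (41.700, -22.000) on KA. Then |SZ| = |Z − S| = 51.024.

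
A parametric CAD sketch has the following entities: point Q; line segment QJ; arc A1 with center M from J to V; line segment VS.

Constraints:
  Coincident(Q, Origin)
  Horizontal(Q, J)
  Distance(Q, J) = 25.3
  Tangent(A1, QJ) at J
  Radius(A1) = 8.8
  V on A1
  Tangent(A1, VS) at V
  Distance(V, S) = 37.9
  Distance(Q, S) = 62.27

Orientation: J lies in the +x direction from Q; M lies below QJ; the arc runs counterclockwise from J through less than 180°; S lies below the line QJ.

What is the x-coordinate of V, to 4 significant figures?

19.19

Q is at the origin; QJ is horizontal with |QJ| = 25.3 and J on the +x side, so J = (25.30, 0.000). A1 meets QJ tangentially, so MJ is at right angles to QJ, so M = J + (0, -8.8) = (25.30, -8.800). Since MV ⟂ VS (tangency), |MS| = √(8.8² + 37.9²) = 38.91 regardless of where V sits on A1. So S lies on both circle(Q, 62.27) and circle(M, 38.91); the below-QJ intersection is S = (46.48, -41.44). V is the foot of the tangent from S: V = (19.19, -15.14).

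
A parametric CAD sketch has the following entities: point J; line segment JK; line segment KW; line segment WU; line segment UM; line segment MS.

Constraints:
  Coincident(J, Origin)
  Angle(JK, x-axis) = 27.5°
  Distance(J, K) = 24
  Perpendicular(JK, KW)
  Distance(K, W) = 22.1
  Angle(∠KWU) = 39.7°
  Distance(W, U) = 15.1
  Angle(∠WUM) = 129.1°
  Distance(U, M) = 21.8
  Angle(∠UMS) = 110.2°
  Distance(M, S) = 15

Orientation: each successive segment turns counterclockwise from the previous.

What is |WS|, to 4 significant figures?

36.58

∠WUM = 129.1° gives UM at -51.30° from the x-axis; with |UM| = 21.8, M = (21.52, -1.087). ∠UMS = 110.2° gives MS at 18.50° from the x-axis; with |MS| = 15.0, S = (35.75, 3.672). Then |WS| = |S − W| = 36.58.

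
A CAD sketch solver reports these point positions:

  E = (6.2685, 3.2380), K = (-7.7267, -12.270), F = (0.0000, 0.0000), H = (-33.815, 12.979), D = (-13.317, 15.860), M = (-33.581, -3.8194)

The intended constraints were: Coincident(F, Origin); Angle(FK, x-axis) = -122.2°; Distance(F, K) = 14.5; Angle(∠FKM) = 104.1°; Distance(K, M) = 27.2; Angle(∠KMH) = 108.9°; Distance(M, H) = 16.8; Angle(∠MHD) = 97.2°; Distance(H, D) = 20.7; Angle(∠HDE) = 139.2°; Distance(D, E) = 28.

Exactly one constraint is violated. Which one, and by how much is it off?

Distance(D, E) = 28 — off by 4.70.

F = (0.00, 0.00) ✓; FK at -122.2° ✓; |FK| = 14.50 ✓; ∠FKM = 104.1° ✓; |KM| = 27.20 ✓; ∠KMH = 108.9° ✓; |MH| = 16.80 ✓; ∠MHD = 97.20° ✓; |HD| = 20.70 ✓; ∠HDE = 139.2° ✓; |DE| = 23.30 ✗.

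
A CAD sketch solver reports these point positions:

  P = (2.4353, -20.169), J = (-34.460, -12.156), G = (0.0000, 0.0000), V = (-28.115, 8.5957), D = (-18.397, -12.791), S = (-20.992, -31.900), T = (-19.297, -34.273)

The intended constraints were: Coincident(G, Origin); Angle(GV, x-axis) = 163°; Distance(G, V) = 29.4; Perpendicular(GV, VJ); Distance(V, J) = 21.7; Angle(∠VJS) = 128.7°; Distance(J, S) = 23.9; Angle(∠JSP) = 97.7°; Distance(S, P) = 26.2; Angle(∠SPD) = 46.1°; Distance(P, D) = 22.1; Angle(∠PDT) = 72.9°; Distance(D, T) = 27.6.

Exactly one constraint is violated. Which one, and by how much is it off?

Distance(D, T) = 27.6 — off by 6.10.

G = (0.00, 0.00) ✓; GV at 163.0° ✓; |GV| = 29.40 ✓; ∠(GV, VJ) = 90.00° ✓; |VJ| = 21.70 ✓; ∠VJS = 128.7° ✓; |JS| = 23.90 ✓; ∠JSP = 97.70° ✓; |SP| = 26.20 ✓; ∠SPD = 46.10° ✓; |PD| = 22.10 ✓; ∠PDT = 72.90° ✓; |DT| = 21.50 ✗.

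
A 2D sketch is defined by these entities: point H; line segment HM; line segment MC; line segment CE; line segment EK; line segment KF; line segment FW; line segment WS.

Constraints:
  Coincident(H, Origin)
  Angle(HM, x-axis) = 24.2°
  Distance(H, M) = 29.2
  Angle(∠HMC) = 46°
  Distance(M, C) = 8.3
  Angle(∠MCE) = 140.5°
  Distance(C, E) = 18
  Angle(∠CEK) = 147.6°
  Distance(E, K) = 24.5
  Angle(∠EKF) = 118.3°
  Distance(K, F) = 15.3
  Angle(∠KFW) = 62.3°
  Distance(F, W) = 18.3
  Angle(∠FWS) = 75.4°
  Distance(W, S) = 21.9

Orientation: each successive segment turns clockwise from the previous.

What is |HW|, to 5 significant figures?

10.176

H is at the origin; HM runs at 24.2° with length 29.2, so M = (26.634, 11.970). ∠HMC = 46.0° gives MC at -109.80° from the x-axis; with |MC| = 8.3, C = (23.822, 4.1604). ∠MCE = 140.5° gives CE at -149.30° from the x-axis; with |CE| = 18.0, E = (8.3450, -5.0293). ∠CEK = 147.6° gives EK at 178.30° from the x-axis; with |EK| = 24.5, K = (-16.144, -4.3025). ∠EKF = 118.3° gives KF at 116.60° from the x-axis; with |KF| = 15.3, F = (-22.995, 9.3781). ∠KFW = 62.3° gives FW at -1.1000° from the x-axis; with |FW| = 18.3, W = (-4.6983, 9.0267). Then |HW| = |W − H| = 10.176.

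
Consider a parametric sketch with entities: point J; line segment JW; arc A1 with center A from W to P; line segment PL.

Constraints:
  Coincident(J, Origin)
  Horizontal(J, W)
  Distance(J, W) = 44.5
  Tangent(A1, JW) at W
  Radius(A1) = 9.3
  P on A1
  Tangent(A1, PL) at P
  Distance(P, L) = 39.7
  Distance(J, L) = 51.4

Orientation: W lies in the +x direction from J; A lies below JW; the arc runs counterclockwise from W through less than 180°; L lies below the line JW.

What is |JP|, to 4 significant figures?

36.19

Checks: |AP| = 9.300 ✓; ∠(AP, PL) = 90.00° ✓; |PL| = 39.70 ✓; |JL| = 51.40 ✓.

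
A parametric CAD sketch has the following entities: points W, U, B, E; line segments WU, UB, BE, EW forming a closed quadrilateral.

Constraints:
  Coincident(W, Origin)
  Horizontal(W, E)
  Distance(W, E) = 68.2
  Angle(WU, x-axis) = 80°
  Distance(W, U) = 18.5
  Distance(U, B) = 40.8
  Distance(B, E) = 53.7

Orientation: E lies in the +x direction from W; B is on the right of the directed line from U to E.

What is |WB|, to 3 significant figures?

26.9

Checks: |UB| = 40.80 ✓; |BE| = 53.70 ✓.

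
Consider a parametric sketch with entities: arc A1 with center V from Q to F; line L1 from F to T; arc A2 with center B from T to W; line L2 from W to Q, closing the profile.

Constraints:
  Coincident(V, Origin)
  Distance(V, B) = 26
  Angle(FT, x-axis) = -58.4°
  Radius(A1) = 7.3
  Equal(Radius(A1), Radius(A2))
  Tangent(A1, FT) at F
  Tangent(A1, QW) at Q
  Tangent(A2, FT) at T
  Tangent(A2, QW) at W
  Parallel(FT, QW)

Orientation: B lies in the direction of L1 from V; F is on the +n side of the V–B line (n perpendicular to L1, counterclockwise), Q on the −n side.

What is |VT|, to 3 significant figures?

27.0

Tangency of A1 to both parallel lines with radius 7.3 puts F and Q at V ± 7.3·n: F = (6.22, 3.83), Q = (-6.22, -3.83). Equal radii place T and W the same way about B: T = B + 7.3·n = (19.8, -18.3), W = B − 7.3·n = (7.41, -26.0). Then |VT| = |T − V| = 27.0.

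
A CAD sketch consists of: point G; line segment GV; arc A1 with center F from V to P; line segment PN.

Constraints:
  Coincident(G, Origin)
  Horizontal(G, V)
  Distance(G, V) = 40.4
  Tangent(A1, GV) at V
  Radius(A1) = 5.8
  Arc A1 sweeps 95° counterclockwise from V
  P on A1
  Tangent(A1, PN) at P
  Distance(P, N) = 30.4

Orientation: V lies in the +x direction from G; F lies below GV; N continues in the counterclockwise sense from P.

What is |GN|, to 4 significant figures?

52.23

On A1, V sits at bearing 90° from F; a 95° counterclockwise sweep puts P at bearing 185°, so P = F + 5.8·(cos 185°, sin 185°) = (34.62, -6.306). Tangency of A1 to PN means the radius FP is perpendicular to PN, so PN runs along (−sin 185°, cos 185°); with |PN| = 30.4, N = (37.27, -36.59). Then |GN| = |N − G| = 52.23.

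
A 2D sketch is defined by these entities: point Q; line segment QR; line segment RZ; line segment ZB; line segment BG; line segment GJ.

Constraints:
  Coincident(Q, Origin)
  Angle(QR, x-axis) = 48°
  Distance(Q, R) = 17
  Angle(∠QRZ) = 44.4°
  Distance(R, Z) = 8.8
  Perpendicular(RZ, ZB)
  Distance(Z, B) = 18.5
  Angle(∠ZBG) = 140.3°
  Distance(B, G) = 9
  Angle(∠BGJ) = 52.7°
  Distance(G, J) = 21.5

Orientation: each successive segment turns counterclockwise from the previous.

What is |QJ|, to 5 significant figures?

15.784

∠ZBG = 140.3° gives BG at -46.700° from the x-axis; with |BG| = 9.0, G = (9.9266, -12.933). ∠BGJ = 52.7° gives GJ at 80.600° from the x-axis; with |GJ| = 21.5, J = (13.438, 8.2788). Then |QJ| = |J − Q| = 15.784.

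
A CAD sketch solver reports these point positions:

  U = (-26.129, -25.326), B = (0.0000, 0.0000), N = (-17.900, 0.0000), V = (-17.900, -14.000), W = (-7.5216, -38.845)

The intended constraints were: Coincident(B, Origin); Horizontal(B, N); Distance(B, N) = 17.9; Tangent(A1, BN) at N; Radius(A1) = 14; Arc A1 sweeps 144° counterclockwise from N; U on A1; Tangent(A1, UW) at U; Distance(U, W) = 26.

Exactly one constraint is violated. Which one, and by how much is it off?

Distance(U, W) = 26 — off by 3.00.

B = (0.00, 0.00) ✓; B.y = 0.00, N.y = 0.00 ✓; |BN| = 17.90 ✓; ∠(VN, NB) = 90.00° ✓; |VN| = 14.00 ✓; bearing(V→U) − bearing(V→N) = 144.0° ✓; |VU| = 14.00 ✓; ∠(VU, UW) = 90.00° ✓; |UW| = 23.00 ✗.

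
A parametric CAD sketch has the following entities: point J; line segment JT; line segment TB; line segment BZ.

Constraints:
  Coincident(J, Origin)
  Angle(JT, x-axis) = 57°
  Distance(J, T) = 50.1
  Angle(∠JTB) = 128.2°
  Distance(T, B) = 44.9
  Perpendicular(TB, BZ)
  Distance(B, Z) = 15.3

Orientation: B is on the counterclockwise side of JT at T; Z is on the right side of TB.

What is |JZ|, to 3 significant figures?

93.5

J is at the origin; JT runs at 57.0° with length 50.1, so T = 50.1·(cos 57.0°, sin 57.0°) = (27.3, 42.0). ∠JTB = 128.2°, so TB runs at 57.0° + (180° − 128.2°) = 109° from the x-axis; with |TB| = 44.9, B = T + 44.9·(cos 109°, sin 109°) = (12.8, 84.5). TB ⟂ BZ; with |BZ| = 15.3 on the right of TB, Z = B + 15.3·(0.947, 0.322) = (27.3, 89.5). Then |JZ| = |Z − J| = 93.5.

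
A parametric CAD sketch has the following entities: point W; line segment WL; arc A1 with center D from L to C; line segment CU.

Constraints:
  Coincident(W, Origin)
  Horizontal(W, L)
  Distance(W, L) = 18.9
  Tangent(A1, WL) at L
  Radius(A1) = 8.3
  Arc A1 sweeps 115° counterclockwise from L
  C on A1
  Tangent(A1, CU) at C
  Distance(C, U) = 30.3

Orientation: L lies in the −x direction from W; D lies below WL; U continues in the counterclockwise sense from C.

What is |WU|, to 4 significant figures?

41.56

On A1, L sits at bearing 90° from D; a 115° counterclockwise sweep puts C at bearing 205°, so C = D + 8.3·(cos 205°, sin 205°) = (-26.42, -11.81). The tangent condition forces DC to be normal to CU, so CU runs along (−sin 205°, cos 205°); with |CU| = 30.3, U = (-13.62, -39.27). Then |WU| = |U − W| = 41.56.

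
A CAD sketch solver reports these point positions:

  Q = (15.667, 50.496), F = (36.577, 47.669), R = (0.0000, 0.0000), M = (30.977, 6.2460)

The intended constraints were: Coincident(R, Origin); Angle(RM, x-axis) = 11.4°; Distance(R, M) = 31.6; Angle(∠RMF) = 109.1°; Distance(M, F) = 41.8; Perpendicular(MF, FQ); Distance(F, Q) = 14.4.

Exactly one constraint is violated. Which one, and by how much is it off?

Distance(F, Q) = 14.4 — off by 6.70.

R = (0.00, 0.00) ✓; RM at 11.40° ✓; |RM| = 31.60 ✓; ∠RMF = 109.1° ✓; |MF| = 41.80 ✓; ∠(MF, FQ) = 90.00° ✓; |FQ| = 21.10 ✗.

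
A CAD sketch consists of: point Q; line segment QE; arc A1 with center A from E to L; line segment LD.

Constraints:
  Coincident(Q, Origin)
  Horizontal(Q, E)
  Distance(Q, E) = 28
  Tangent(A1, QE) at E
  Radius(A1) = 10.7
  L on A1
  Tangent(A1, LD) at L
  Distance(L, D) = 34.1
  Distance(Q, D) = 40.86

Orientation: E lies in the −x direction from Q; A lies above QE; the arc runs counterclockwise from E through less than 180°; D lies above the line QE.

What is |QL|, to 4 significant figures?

19.31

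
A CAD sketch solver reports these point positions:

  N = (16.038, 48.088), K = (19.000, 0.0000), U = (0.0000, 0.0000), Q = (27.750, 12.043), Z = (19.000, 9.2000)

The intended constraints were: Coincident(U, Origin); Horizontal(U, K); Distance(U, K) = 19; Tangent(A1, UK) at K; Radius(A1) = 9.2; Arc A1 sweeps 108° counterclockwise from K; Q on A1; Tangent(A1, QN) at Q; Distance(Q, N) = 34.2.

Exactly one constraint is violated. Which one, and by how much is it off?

Distance(Q, N) = 34.2 — off by 3.70.

U = (0.00, 0.00) ✓; U.y = 0.00, K.y = 0.00 ✓; |UK| = 19.00 ✓; ∠(ZK, KU) = 90.00° ✓; |ZK| = 9.200 ✓; bearing(Z→Q) − bearing(Z→K) = 108.0° ✓; |ZQ| = 9.200 ✓; ∠(ZQ, QN) = 90.00° ✓; |QN| = 37.90 ✗.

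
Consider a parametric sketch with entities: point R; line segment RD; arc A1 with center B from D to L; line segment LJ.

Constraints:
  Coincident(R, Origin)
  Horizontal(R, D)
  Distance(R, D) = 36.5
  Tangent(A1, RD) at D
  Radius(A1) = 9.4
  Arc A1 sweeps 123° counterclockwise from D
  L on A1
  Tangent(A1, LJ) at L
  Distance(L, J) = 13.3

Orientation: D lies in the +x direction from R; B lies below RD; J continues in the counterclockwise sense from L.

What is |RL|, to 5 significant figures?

32.089

R is at the origin; R and D share the same y with |RD| = 36.5 and D on the +x side, so D = (36.500, 0.0000). Tangency of A1 to RD means the radius BD is perpendicular to RD, so B = D + (0, -9.4) = (36.500, -9.4000). On A1, D sits at bearing 90° from B; a 123° counterclockwise sweep puts L at bearing 213°, so L = B + 9.4·(cos 213°, sin 213°) = (28.616, -14.520). Then |RL| = |L − R| = 32.089.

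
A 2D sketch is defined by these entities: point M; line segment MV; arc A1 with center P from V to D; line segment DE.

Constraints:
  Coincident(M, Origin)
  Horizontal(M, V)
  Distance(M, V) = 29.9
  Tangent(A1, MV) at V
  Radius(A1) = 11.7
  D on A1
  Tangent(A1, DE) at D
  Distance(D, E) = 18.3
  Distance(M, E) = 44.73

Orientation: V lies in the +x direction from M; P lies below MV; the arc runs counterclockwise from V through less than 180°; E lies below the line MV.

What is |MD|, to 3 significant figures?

26.9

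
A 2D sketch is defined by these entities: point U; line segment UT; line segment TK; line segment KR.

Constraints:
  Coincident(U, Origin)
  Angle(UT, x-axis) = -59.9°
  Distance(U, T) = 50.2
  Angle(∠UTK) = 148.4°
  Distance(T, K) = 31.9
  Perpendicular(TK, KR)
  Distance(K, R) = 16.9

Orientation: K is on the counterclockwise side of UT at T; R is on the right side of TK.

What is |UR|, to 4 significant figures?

86.26

U is at the origin; UT runs at -59.9° with length 50.2, so T = 50.2·(cos -59.9°, sin -59.9°) = (25.18, -43.43). ∠UTK = 148.4°, so TK runs at -59.9° + (180° − 148.4°) = -28.30° from the x-axis; with |TK| = 31.9, K = T + 31.9·(cos -28.30°, sin -28.30°) = (53.26, -58.55). TK is perpendicular to KR; with |KR| = 16.9 on the right of TK, R = K + 16.9·(-0.4741, -0.8805) = (45.25, -73.43). Then |UR| = |R − U| = 86.26.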